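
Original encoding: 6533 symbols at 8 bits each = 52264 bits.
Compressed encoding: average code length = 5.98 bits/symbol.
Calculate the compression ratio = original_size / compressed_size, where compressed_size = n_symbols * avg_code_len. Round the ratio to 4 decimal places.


original_size = n_symbols * orig_bits = 6533 * 8 = 52264 bits
compressed_size = n_symbols * avg_code_len = 6533 * 5.98 = 39067.34 bits
ratio = original_size / compressed_size = 52264 / 39067.34 = 1.3378

Compression ratio = 1.3378


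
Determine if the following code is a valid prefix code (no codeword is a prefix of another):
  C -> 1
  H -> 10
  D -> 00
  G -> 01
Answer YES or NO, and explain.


Checking each pair (does one codeword prefix another?):
  C='1' vs H='10': prefix -- VIOLATION

NO -- this is NOT a valid prefix code. C (1) is a prefix of H (10).


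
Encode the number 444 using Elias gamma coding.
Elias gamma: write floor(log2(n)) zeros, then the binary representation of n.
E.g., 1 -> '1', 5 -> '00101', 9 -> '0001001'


num_bits = floor(log2(444)) + 1 = 9
leading_zeros = num_bits - 1 = 8
binary(444) = 110111100

Elias gamma(444) = '00000000' + '110111100' = 00000000110111100 (17 bits)


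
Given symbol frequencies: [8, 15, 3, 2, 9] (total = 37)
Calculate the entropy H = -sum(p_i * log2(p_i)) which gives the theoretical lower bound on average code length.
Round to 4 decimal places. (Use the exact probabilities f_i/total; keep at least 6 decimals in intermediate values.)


Per-symbol terms -p_i * log2(p_i) with p_i = f_i/37:
  p = 8/37 = 0.216216: log2(p) = -2.209453, -p*log2(p) = 0.477720
  p = 15/37 = 0.405405: log2(p) = -1.302563, -p*log2(p) = 0.528066
  p = 3/37 = 0.081081: log2(p) = -3.624491, -p*log2(p) = 0.293878
  p = 2/37 = 0.054054: log2(p) = -4.209453, -p*log2(p) = 0.227538
  p = 9/37 = 0.243243: log2(p) = -2.039528, -p*log2(p) = 0.496101
H = 0.477720 + 0.528066 + 0.293878 + 0.227538 + 0.496101 = 2.023303

H = 2.0233 bits/symbol


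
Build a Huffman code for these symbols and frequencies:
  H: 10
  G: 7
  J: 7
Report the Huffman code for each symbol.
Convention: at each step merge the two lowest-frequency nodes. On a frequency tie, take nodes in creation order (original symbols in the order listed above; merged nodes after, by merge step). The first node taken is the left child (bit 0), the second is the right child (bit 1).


Huffman tree construction:
Step 1: Merge G(7) + J(7) = 14
Step 2: Merge H(10) + (G+J)(14) = 24
Read each symbol's code off the tree from the root (left child = 0, right child = 1).

Codes:
  H: 0 (length 1)
  G: 10 (length 2)
  J: 11 (length 2)
Average code length: 38/24 = 1.5833 bits/symbol


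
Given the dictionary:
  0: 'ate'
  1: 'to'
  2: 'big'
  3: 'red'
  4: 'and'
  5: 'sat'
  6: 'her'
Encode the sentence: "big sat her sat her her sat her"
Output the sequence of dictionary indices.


Look up each word in the dictionary:
  'big' -> 2
  'sat' -> 5
  'her' -> 6
  'sat' -> 5
  'her' -> 6
  'her' -> 6
  'sat' -> 5
  'her' -> 6

Encoded: [2, 5, 6, 5, 6, 6, 5, 6]


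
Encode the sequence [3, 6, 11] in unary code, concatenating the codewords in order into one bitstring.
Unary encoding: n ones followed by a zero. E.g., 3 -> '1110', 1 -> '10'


Encode each number as n ones followed by a terminating 0:
  3 -> 1110 (4 bits)
  6 -> 1111110 (7 bits)
  11 -> 111111111110 (12 bits)
Total length = 4 + 7 + 12 = 23 bits.

Unary([3, 6, 11]) = 11101111110111111111110 (23 bits)


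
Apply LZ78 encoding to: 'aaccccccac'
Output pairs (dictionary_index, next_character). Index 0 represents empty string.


LZ78 encoding steps:
Dictionary: {0: ''}
Step 1: w='' (idx 0), next='a' -> output (0, 'a'), add 'a' as idx 1
Step 2: w='a' (idx 1), next='c' -> output (1, 'c'), add 'ac' as idx 2
Step 3: w='' (idx 0), next='c' -> output (0, 'c'), add 'c' as idx 3
Step 4: w='c' (idx 3), next='c' -> output (3, 'c'), add 'cc' as idx 4
Step 5: w='cc' (idx 4), next='a' -> output (4, 'a'), add 'cca' as idx 5
Step 6: w='c' (idx 3), end of input -> output (3, '')


Encoded: [(0, 'a'), (1, 'c'), (0, 'c'), (3, 'c'), (4, 'a'), (3, '')]


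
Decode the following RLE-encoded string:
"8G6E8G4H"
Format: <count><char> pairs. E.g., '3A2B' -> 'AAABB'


Expanding each <count><char> pair:
  8G -> 'GGGGGGGG'
  6E -> 'EEEEEE'
  8G -> 'GGGGGGGG'
  4H -> 'HHHH'

Decoded = GGGGGGGGEEEEEEGGGGGGGGHHHH


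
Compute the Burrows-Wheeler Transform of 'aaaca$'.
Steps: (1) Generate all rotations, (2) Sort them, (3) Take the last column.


Rotations (sorted):
  0: $aaaca -> last char: a
  1: a$aaac -> last char: c
  2: aaaca$ -> last char: $
  3: aaca$a -> last char: a
  4: aca$aa -> last char: a
  5: ca$aaa -> last char: a


BWT = ac$aaa


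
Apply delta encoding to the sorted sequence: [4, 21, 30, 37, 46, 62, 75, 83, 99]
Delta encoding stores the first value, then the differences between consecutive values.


First value: 4
Deltas:
  21 - 4 = 17
  30 - 21 = 9
  37 - 30 = 7
  46 - 37 = 9
  62 - 46 = 16
  75 - 62 = 13
  83 - 75 = 8
  99 - 83 = 16


Delta encoded: [4, 17, 9, 7, 9, 16, 13, 8, 16]


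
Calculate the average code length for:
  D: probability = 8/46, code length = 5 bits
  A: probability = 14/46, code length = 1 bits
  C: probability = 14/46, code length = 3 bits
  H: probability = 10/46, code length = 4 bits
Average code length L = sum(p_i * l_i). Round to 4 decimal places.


Weighted contributions p_i * l_i:
  D: (8/46) * 5 = 40/46
  A: (14/46) * 1 = 14/46
  C: (14/46) * 3 = 42/46
  H: (10/46) * 4 = 40/46
Sum = (40 + 14 + 42 + 40)/46 = 136/46

L = 136/46 = 2.9565 bits/symbol


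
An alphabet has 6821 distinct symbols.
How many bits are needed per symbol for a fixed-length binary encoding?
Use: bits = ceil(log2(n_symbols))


log2(6821) = 12.7358
Bracket: 2^12 = 4096 < 6821 <= 2^13 = 8192
So ceil(log2(6821)) = 13

bits = ceil(log2(6821)) = ceil(12.7358) = 13 bits


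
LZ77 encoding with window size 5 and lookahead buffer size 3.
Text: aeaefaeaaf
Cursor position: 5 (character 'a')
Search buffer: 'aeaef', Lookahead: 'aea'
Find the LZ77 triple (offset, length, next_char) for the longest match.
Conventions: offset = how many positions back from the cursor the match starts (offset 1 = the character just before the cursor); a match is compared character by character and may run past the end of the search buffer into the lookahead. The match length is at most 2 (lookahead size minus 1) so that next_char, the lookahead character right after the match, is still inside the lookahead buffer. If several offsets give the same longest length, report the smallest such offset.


Try each offset into the search buffer:
  offset=1 (pos 4, char 'f'): match length 0
  offset=2 (pos 3, char 'e'): match length 0
  offset=3 (pos 2, char 'a'): match length 2
  offset=4 (pos 1, char 'e'): match length 0
  offset=5 (pos 0, char 'a'): match length 2
Longest match has length 2, found at offsets 3, 5; take the smallest, offset 3.
next_char = character at position 5 + 2 = 7 -> 'a'

Best match: offset=3, length=2 (matching 'ae' starting at position 2)
LZ77 triple: (3, 2, 'a')


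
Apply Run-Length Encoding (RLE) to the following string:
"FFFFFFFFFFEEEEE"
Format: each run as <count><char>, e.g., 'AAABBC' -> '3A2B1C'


Scanning runs left to right:
  i=0: run of 'F' x 10 -> '10F'
  i=10: run of 'E' x 5 -> '5E'

RLE = 10F5E


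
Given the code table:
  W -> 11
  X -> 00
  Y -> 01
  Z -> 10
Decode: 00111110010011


Decoding:
00 -> X
11 -> W
11 -> W
10 -> Z
01 -> Y
00 -> X
11 -> W


Result: XWWZYXW


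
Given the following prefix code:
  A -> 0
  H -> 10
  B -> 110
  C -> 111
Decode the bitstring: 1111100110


Decoding step by step:
Bits 111 -> C
Bits 110 -> B
Bits 0 -> A
Bits 110 -> B


Decoded message: CBAB


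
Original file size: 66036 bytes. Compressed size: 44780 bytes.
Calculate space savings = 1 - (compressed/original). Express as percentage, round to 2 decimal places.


ratio = compressed/original = 44780/66036 = 0.678115
savings = 1 - ratio = 1 - 0.678115 = 0.321885
as a percentage: 0.321885 * 100 = 32.19%

Space savings = 1 - 44780/66036 = 32.19%


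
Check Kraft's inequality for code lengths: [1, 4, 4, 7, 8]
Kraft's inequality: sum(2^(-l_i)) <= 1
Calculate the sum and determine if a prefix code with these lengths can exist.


Sum = 2^(-1) + 2^(-4) + 2^(-4) + 2^(-7) + 2^(-8)
    = 0.5 + 0.0625 + 0.0625 + 0.0078125 + 0.00390625
    = 163/256 = 0.63671875
Since 0.63671875 <= 1, Kraft's inequality IS satisfied.
A prefix code with these lengths CAN exist.

Kraft sum = 0.63671875. Satisfied.


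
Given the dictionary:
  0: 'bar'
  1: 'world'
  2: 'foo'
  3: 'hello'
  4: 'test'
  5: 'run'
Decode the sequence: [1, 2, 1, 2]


Look up each index in the dictionary:
  1 -> 'world'
  2 -> 'foo'
  1 -> 'world'
  2 -> 'foo'

Decoded: "world foo world foo"


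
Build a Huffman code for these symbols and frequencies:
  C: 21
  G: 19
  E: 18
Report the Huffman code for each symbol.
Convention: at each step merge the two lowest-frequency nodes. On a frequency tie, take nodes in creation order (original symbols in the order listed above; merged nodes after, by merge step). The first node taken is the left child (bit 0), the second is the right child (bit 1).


Huffman tree construction:
Step 1: Merge E(18) + G(19) = 37
Step 2: Merge C(21) + (E+G)(37) = 58
Read each symbol's code off the tree from the root (left child = 0, right child = 1).

Codes:
  C: 0 (length 1)
  G: 11 (length 2)
  E: 10 (length 2)
Average code length: 95/58 = 1.6379 bits/symbol


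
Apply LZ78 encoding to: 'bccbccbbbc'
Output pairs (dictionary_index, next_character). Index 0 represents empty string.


LZ78 encoding steps:
Dictionary: {0: ''}
Step 1: w='' (idx 0), next='b' -> output (0, 'b'), add 'b' as idx 1
Step 2: w='' (idx 0), next='c' -> output (0, 'c'), add 'c' as idx 2
Step 3: w='c' (idx 2), next='b' -> output (2, 'b'), add 'cb' as idx 3
Step 4: w='c' (idx 2), next='c' -> output (2, 'c'), add 'cc' as idx 4
Step 5: w='b' (idx 1), next='b' -> output (1, 'b'), add 'bb' as idx 5
Step 6: w='b' (idx 1), next='c' -> output (1, 'c'), add 'bc' as idx 6


Encoded: [(0, 'b'), (0, 'c'), (2, 'b'), (2, 'c'), (1, 'b'), (1, 'c')]


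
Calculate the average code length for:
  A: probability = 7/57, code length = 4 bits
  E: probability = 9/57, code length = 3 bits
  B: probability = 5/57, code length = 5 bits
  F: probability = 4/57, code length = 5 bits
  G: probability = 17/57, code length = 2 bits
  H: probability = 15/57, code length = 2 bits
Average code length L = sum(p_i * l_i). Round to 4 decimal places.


Weighted contributions p_i * l_i:
  A: (7/57) * 4 = 28/57
  E: (9/57) * 3 = 27/57
  B: (5/57) * 5 = 25/57
  F: (4/57) * 5 = 20/57
  G: (17/57) * 2 = 34/57
  H: (15/57) * 2 = 30/57
Sum = (28 + 27 + 25 + 20 + 34 + 30)/57 = 164/57

L = 164/57 = 2.8772 bits/symbol


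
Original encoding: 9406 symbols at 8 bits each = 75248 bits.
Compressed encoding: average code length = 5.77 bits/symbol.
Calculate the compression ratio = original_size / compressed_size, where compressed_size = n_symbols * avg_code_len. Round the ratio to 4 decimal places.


original_size = n_symbols * orig_bits = 9406 * 8 = 75248 bits
compressed_size = n_symbols * avg_code_len = 9406 * 5.77 = 54272.62 bits
ratio = original_size / compressed_size = 75248 / 54272.62 = 1.3865

Compression ratio = 1.3865


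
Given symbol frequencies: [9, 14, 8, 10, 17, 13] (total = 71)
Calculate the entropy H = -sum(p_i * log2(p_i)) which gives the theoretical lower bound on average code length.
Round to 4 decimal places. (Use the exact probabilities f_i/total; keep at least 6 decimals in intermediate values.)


Per-symbol terms -p_i * log2(p_i) with p_i = f_i/71:
  p = 9/71 = 0.126761: log2(p) = -2.979822, -p*log2(p) = 0.377724
  p = 14/71 = 0.197183: log2(p) = -2.342392, -p*log2(p) = 0.461880
  p = 8/71 = 0.112676: log2(p) = -3.149747, -p*log2(p) = 0.354901
  p = 10/71 = 0.140845: log2(p) = -2.827819, -p*log2(p) = 0.398284
  p = 17/71 = 0.239437: log2(p) = -2.062284, -p*log2(p) = 0.493786
  p = 13/71 = 0.183099: log2(p) = -2.449307, -p*log2(p) = 0.448465
H = 0.377724 + 0.461880 + 0.354901 + 0.398284 + 0.493786 + 0.448465 = 2.535040

H = 2.535 bits/symbol


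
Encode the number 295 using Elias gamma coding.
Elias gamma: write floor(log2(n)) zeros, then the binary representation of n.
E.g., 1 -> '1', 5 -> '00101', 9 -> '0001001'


num_bits = floor(log2(295)) + 1 = 9
leading_zeros = num_bits - 1 = 8
binary(295) = 100100111

Elias gamma(295) = '00000000' + '100100111' = 00000000100100111 (17 bits)


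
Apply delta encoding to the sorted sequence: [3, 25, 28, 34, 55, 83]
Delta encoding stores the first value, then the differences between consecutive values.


First value: 3
Deltas:
  25 - 3 = 22
  28 - 25 = 3
  34 - 28 = 6
  55 - 34 = 21
  83 - 55 = 28


Delta encoded: [3, 22, 3, 6, 21, 28]


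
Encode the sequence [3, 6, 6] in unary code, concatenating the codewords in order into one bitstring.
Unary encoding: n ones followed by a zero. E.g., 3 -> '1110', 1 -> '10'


Encode each number as n ones followed by a terminating 0:
  3 -> 1110 (4 bits)
  6 -> 1111110 (7 bits)
  6 -> 1111110 (7 bits)
Total length = 4 + 7 + 7 = 18 bits.

Unary([3, 6, 6]) = 111011111101111110 (18 bits)


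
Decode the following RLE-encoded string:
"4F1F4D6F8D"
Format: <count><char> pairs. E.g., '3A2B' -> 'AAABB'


Expanding each <count><char> pair:
  4F -> 'FFFF'
  1F -> 'F'
  4D -> 'DDDD'
  6F -> 'FFFFFF'
  8D -> 'DDDDDDDD'

Decoded = FFFFFDDDDFFFFFFDDDDDDDD


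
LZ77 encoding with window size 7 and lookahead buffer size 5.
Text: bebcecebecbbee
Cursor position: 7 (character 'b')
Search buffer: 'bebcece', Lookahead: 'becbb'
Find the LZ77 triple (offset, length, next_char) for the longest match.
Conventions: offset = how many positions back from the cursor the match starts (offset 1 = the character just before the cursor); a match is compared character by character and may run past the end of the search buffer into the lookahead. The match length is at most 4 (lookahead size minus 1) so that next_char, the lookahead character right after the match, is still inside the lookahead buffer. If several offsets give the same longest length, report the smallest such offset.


Try each offset into the search buffer:
  offset=1 (pos 6, char 'e'): match length 0
  offset=2 (pos 5, char 'c'): match length 0
  offset=3 (pos 4, char 'e'): match length 0
  offset=4 (pos 3, char 'c'): match length 0
  offset=5 (pos 2, char 'b'): match length 1
  offset=6 (pos 1, char 'e'): match length 0
  offset=7 (pos 0, char 'b'): match length 2
Longest match has length 2 at offset 7.
next_char = character at position 7 + 2 = 9 -> 'c'

Best match: offset=7, length=2 (matching 'be' starting at position 0)
LZ77 triple: (7, 2, 'c')


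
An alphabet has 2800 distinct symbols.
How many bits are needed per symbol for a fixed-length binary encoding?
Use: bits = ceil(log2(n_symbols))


log2(2800) = 11.4512
Bracket: 2^11 = 2048 < 2800 <= 2^12 = 4096
So ceil(log2(2800)) = 12

bits = ceil(log2(2800)) = ceil(11.4512) = 12 bits


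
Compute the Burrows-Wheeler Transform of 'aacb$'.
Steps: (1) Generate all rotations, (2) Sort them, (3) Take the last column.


Rotations (sorted):
  0: $aacb -> last char: b
  1: aacb$ -> last char: $
  2: acb$a -> last char: a
  3: b$aac -> last char: c
  4: cb$aa -> last char: a


BWT = b$aca


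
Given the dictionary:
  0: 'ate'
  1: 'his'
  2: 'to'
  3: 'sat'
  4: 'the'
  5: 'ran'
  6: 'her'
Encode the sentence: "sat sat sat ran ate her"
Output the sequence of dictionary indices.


Look up each word in the dictionary:
  'sat' -> 3
  'sat' -> 3
  'sat' -> 3
  'ran' -> 5
  'ate' -> 0
  'her' -> 6

Encoded: [3, 3, 3, 5, 0, 6]


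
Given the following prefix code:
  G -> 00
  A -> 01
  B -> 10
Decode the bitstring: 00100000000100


Decoding step by step:
Bits 00 -> G
Bits 10 -> B
Bits 00 -> G
Bits 00 -> G
Bits 00 -> G
Bits 01 -> A
Bits 00 -> G


Decoded message: GBGGGAG


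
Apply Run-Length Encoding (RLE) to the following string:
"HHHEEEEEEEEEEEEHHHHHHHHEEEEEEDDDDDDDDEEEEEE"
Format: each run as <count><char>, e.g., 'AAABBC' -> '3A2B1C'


Scanning runs left to right:
  i=0: run of 'H' x 3 -> '3H'
  i=3: run of 'E' x 12 -> '12E'
  i=15: run of 'H' x 8 -> '8H'
  i=23: run of 'E' x 6 -> '6E'
  i=29: run of 'D' x 8 -> '8D'
  i=37: run of 'E' x 6 -> '6E'

RLE = 3H12E8H6E8D6E


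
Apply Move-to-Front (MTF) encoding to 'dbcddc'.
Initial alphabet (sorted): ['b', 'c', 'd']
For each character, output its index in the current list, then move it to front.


MTF encoding:
'd': index 2 in ['b', 'c', 'd'] -> ['d', 'b', 'c']
'b': index 1 in ['d', 'b', 'c'] -> ['b', 'd', 'c']
'c': index 2 in ['b', 'd', 'c'] -> ['c', 'b', 'd']
'd': index 2 in ['c', 'b', 'd'] -> ['d', 'c', 'b']
'd': index 0 in ['d', 'c', 'b'] -> ['d', 'c', 'b']
'c': index 1 in ['d', 'c', 'b'] -> ['c', 'd', 'b']


Output: [2, 1, 2, 2, 0, 1]


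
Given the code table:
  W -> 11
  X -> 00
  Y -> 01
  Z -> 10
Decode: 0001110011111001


Decoding:
00 -> X
01 -> Y
11 -> W
00 -> X
11 -> W
11 -> W
10 -> Z
01 -> Y


Result: XYWXWWZY


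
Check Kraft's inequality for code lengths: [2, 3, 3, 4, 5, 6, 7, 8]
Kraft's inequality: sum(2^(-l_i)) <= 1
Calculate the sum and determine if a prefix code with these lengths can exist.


Sum = 2^(-2) + 2^(-3) + 2^(-3) + 2^(-4) + 2^(-5) + 2^(-6) + 2^(-7) + 2^(-8)
    = 0.25 + 0.125 + 0.125 + 0.0625 + 0.03125 + 0.015625 + 0.0078125 + 0.00390625
    = 159/256 = 0.62109375
Since 0.62109375 <= 1, Kraft's inequality IS satisfied.
A prefix code with these lengths CAN exist.

Kraft sum = 0.62109375. Satisfied.


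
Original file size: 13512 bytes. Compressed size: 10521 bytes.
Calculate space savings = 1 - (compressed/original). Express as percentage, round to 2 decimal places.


ratio = compressed/original = 10521/13512 = 0.778641
savings = 1 - ratio = 1 - 0.778641 = 0.221359
as a percentage: 0.221359 * 100 = 22.14%

Space savings = 1 - 10521/13512 = 22.14%


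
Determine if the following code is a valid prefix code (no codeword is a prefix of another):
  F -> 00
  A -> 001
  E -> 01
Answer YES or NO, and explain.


Checking each pair (does one codeword prefix another?):
  F='00' vs A='001': prefix -- VIOLATION

NO -- this is NOT a valid prefix code. F (00) is a prefix of A (001).


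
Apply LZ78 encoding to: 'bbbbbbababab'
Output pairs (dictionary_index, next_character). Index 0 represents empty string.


LZ78 encoding steps:
Dictionary: {0: ''}
Step 1: w='' (idx 0), next='b' -> output (0, 'b'), add 'b' as idx 1
Step 2: w='b' (idx 1), next='b' -> output (1, 'b'), add 'bb' as idx 2
Step 3: w='bb' (idx 2), next='b' -> output (2, 'b'), add 'bbb' as idx 3
Step 4: w='' (idx 0), next='a' -> output (0, 'a'), add 'a' as idx 4
Step 5: w='b' (idx 1), next='a' -> output (1, 'a'), add 'ba' as idx 5
Step 6: w='ba' (idx 5), next='b' -> output (5, 'b'), add 'bab' as idx 6


Encoded: [(0, 'b'), (1, 'b'), (2, 'b'), (0, 'a'), (1, 'a'), (5, 'b')]


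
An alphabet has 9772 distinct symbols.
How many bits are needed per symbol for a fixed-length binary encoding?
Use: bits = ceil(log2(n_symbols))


log2(9772) = 13.2544
Bracket: 2^13 = 8192 < 9772 <= 2^14 = 16384
So ceil(log2(9772)) = 14

bits = ceil(log2(9772)) = ceil(13.2544) = 14 bits


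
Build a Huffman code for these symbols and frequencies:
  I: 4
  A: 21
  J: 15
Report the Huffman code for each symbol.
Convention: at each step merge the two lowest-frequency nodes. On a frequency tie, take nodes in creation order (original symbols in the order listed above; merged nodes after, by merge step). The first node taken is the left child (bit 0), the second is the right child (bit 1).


Huffman tree construction:
Step 1: Merge I(4) + J(15) = 19
Step 2: Merge (I+J)(19) + A(21) = 40
Read each symbol's code off the tree from the root (left child = 0, right child = 1).

Codes:
  I: 00 (length 2)
  A: 1 (length 1)
  J: 01 (length 2)
Average code length: 59/40 = 1.4750 bits/symbol


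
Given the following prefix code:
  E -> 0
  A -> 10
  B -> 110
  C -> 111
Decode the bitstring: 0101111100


Decoding step by step:
Bits 0 -> E
Bits 10 -> A
Bits 111 -> C
Bits 110 -> B
Bits 0 -> E


Decoded message: EACBE


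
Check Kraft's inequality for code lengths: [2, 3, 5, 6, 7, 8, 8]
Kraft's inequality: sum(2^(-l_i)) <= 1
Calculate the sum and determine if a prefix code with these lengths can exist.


Sum = 2^(-2) + 2^(-3) + 2^(-5) + 2^(-6) + 2^(-7) + 2^(-8) + 2^(-8)
    = 0.25 + 0.125 + 0.03125 + 0.015625 + 0.0078125 + 0.00390625 + 0.00390625
    = 112/256 = 0.4375
Since 0.4375 <= 1, Kraft's inequality IS satisfied.
A prefix code with these lengths CAN exist.

Kraft sum = 0.4375. Satisfied.


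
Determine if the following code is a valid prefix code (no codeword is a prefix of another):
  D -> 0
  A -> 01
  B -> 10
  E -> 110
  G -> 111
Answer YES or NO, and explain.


Checking each pair (does one codeword prefix another?):
  D='0' vs A='01': prefix -- VIOLATION

NO -- this is NOT a valid prefix code. D (0) is a prefix of A (01).


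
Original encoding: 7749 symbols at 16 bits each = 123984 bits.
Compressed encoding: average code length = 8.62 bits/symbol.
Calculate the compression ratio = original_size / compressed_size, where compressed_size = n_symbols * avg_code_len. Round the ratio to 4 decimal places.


original_size = n_symbols * orig_bits = 7749 * 16 = 123984 bits
compressed_size = n_symbols * avg_code_len = 7749 * 8.62 = 66796.38 bits
ratio = original_size / compressed_size = 123984 / 66796.38 = 1.8561

Compression ratio = 1.8561


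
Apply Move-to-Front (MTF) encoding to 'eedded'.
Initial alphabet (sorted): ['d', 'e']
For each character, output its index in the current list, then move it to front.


MTF encoding:
'e': index 1 in ['d', 'e'] -> ['e', 'd']
'e': index 0 in ['e', 'd'] -> ['e', 'd']
'd': index 1 in ['e', 'd'] -> ['d', 'e']
'd': index 0 in ['d', 'e'] -> ['d', 'e']
'e': index 1 in ['d', 'e'] -> ['e', 'd']
'd': index 1 in ['e', 'd'] -> ['d', 'e']


Output: [1, 0, 1, 0, 1, 1]


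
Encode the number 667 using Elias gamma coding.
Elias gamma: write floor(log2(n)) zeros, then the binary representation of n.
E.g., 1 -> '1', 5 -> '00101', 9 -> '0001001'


num_bits = floor(log2(667)) + 1 = 10
leading_zeros = num_bits - 1 = 9
binary(667) = 1010011011

Elias gamma(667) = '000000000' + '1010011011' = 0000000001010011011 (19 bits)


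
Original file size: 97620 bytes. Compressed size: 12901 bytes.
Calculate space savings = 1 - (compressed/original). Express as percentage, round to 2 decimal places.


ratio = compressed/original = 12901/97620 = 0.132155
savings = 1 - ratio = 1 - 0.132155 = 0.867845
as a percentage: 0.867845 * 100 = 86.78%

Space savings = 1 - 12901/97620 = 86.78%


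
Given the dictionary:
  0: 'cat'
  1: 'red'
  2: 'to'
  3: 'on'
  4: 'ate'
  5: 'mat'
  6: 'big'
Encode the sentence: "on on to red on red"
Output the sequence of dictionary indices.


Look up each word in the dictionary:
  'on' -> 3
  'on' -> 3
  'to' -> 2
  'red' -> 1
  'on' -> 3
  'red' -> 1

Encoded: [3, 3, 2, 1, 3, 1]


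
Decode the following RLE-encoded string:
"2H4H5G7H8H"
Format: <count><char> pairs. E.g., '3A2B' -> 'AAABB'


Expanding each <count><char> pair:
  2H -> 'HH'
  4H -> 'HHHH'
  5G -> 'GGGGG'
  7H -> 'HHHHHHH'
  8H -> 'HHHHHHHH'

Decoded = HHHHHHGGGGGHHHHHHHHHHHHHHH


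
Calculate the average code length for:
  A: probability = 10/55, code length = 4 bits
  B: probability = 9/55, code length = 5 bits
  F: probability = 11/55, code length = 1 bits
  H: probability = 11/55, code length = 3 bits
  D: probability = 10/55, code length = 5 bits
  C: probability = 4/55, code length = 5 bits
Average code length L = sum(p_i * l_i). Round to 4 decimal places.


Weighted contributions p_i * l_i:
  A: (10/55) * 4 = 40/55
  B: (9/55) * 5 = 45/55
  F: (11/55) * 1 = 11/55
  H: (11/55) * 3 = 33/55
  D: (10/55) * 5 = 50/55
  C: (4/55) * 5 = 20/55
Sum = (40 + 45 + 11 + 33 + 50 + 20)/55 = 199/55

L = 199/55 = 3.6182 bits/symbol


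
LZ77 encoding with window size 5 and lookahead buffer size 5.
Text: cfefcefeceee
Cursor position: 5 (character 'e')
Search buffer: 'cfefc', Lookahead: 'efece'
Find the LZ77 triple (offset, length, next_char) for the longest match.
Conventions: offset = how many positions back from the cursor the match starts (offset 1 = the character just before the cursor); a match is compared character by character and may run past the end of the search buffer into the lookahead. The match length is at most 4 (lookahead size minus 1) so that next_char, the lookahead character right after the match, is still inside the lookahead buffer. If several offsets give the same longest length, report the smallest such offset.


Try each offset into the search buffer:
  offset=1 (pos 4, char 'c'): match length 0
  offset=2 (pos 3, char 'f'): match length 0
  offset=3 (pos 2, char 'e'): match length 2
  offset=4 (pos 1, char 'f'): match length 0
  offset=5 (pos 0, char 'c'): match length 0
Longest match has length 2 at offset 3.
next_char = character at position 5 + 2 = 7 -> 'e'

Best match: offset=3, length=2 (matching 'ef' starting at position 2)
LZ77 triple: (3, 2, 'e')


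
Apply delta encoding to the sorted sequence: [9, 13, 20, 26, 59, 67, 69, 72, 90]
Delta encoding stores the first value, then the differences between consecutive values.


First value: 9
Deltas:
  13 - 9 = 4
  20 - 13 = 7
  26 - 20 = 6
  59 - 26 = 33
  67 - 59 = 8
  69 - 67 = 2
  72 - 69 = 3
  90 - 72 = 18


Delta encoded: [9, 4, 7, 6, 33, 8, 2, 3, 18]


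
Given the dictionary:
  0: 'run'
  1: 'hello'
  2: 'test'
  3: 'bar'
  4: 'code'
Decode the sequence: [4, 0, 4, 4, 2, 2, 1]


Look up each index in the dictionary:
  4 -> 'code'
  0 -> 'run'
  4 -> 'code'
  4 -> 'code'
  2 -> 'test'
  2 -> 'test'
  1 -> 'hello'

Decoded: "code run code code test test hello"


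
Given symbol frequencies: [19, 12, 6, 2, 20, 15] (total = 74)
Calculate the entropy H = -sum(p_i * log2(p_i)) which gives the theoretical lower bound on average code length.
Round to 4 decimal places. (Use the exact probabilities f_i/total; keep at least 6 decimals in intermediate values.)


Per-symbol terms -p_i * log2(p_i) with p_i = f_i/74:
  p = 19/74 = 0.256757: log2(p) = -1.961526, -p*log2(p) = 0.503635
  p = 12/74 = 0.162162: log2(p) = -2.624491, -p*log2(p) = 0.425593
  p = 6/74 = 0.081081: log2(p) = -3.624491, -p*log2(p) = 0.293878
  p = 2/74 = 0.027027: log2(p) = -5.209453, -p*log2(p) = 0.140796
  p = 20/74 = 0.270270: log2(p) = -1.887525, -p*log2(p) = 0.510142
  p = 15/74 = 0.202703: log2(p) = -2.302563, -p*log2(p) = 0.466736
H = 0.503635 + 0.425593 + 0.293878 + 0.140796 + 0.510142 + 0.466736 = 2.340780

H = 2.3408 bits/symbol


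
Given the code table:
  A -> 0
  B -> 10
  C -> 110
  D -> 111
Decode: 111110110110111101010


Decoding:
111 -> D
110 -> C
110 -> C
110 -> C
111 -> D
10 -> B
10 -> B
10 -> B


Result: DCCCDBBB


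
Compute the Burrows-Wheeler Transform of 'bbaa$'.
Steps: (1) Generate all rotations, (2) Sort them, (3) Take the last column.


Rotations (sorted):
  0: $bbaa -> last char: a
  1: a$bba -> last char: a
  2: aa$bb -> last char: b
  3: baa$b -> last char: b
  4: bbaa$ -> last char: $


BWT = aabb$


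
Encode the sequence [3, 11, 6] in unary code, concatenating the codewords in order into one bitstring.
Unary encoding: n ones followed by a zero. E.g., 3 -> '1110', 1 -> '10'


Encode each number as n ones followed by a terminating 0:
  3 -> 1110 (4 bits)
  11 -> 111111111110 (12 bits)
  6 -> 1111110 (7 bits)
Total length = 4 + 12 + 7 = 23 bits.

Unary([3, 11, 6]) = 11101111111111101111110 (23 bits)


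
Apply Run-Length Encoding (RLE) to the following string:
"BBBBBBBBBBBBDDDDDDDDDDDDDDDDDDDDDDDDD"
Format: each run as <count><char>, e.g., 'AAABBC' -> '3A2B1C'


Scanning runs left to right:
  i=0: run of 'B' x 12 -> '12B'
  i=12: run of 'D' x 25 -> '25D'

RLE = 12B25D


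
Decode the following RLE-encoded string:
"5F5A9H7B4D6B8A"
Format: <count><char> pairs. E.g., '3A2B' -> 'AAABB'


Expanding each <count><char> pair:
  5F -> 'FFFFF'
  5A -> 'AAAAA'
  9H -> 'HHHHHHHHH'
  7B -> 'BBBBBBB'
  4D -> 'DDDD'
  6B -> 'BBBBBB'
  8A -> 'AAAAAAAA'

Decoded = FFFFFAAAAAHHHHHHHHHBBBBBBBDDDDBBBBBBAAAAAAAA


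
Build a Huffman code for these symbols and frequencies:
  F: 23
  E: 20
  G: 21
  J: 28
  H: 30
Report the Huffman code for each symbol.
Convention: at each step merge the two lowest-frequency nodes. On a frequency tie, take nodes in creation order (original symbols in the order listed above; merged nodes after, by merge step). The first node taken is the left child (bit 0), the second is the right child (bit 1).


Huffman tree construction:
Step 1: Merge E(20) + G(21) = 41
Step 2: Merge F(23) + J(28) = 51
Step 3: Merge H(30) + (E+G)(41) = 71
Step 4: Merge (F+J)(51) + (H+(E+G))(71) = 122
Read each symbol's code off the tree from the root (left child = 0, right child = 1).

Codes:
  F: 00 (length 2)
  E: 110 (length 3)
  G: 111 (length 3)
  J: 01 (length 2)
  H: 10 (length 2)
Average code length: 285/122 = 2.3361 bits/symbol


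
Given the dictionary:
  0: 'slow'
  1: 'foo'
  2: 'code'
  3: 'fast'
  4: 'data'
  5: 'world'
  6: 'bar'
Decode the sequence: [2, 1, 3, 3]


Look up each index in the dictionary:
  2 -> 'code'
  1 -> 'foo'
  3 -> 'fast'
  3 -> 'fast'

Decoded: "code foo fast fast"


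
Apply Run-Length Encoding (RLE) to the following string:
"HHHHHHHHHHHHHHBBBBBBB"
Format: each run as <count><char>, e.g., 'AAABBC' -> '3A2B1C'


Scanning runs left to right:
  i=0: run of 'H' x 14 -> '14H'
  i=14: run of 'B' x 7 -> '7B'

RLE = 14H7B


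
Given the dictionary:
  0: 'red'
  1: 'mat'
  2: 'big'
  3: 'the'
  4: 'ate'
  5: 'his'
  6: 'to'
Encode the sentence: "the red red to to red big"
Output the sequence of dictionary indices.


Look up each word in the dictionary:
  'the' -> 3
  'red' -> 0
  'red' -> 0
  'to' -> 6
  'to' -> 6
  'red' -> 0
  'big' -> 2

Encoded: [3, 0, 0, 6, 6, 0, 2]


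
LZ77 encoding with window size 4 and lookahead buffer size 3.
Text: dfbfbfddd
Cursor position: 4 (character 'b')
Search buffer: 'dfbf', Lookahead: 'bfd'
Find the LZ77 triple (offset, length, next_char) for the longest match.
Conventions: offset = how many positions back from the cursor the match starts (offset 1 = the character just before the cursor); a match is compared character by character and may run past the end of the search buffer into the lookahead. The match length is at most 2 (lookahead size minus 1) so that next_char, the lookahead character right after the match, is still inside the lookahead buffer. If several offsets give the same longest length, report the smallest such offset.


Try each offset into the search buffer:
  offset=1 (pos 3, char 'f'): match length 0
  offset=2 (pos 2, char 'b'): match length 2
  offset=3 (pos 1, char 'f'): match length 0
  offset=4 (pos 0, char 'd'): match length 0
Longest match has length 2 at offset 2.
next_char = character at position 4 + 2 = 6 -> 'd'

Best match: offset=2, length=2 (matching 'bf' starting at position 2)
LZ77 triple: (2, 2, 'd')


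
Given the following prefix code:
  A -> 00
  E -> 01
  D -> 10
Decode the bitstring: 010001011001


Decoding step by step:
Bits 01 -> E
Bits 00 -> A
Bits 01 -> E
Bits 01 -> E
Bits 10 -> D
Bits 01 -> E


Decoded message: EAEEDE


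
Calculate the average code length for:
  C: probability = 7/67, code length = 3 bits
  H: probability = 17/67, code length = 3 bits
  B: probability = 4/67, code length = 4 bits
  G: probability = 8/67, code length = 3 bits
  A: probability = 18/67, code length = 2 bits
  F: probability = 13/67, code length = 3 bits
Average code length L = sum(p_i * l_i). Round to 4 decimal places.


Weighted contributions p_i * l_i:
  C: (7/67) * 3 = 21/67
  H: (17/67) * 3 = 51/67
  B: (4/67) * 4 = 16/67
  G: (8/67) * 3 = 24/67
  A: (18/67) * 2 = 36/67
  F: (13/67) * 3 = 39/67
Sum = (21 + 51 + 16 + 24 + 36 + 39)/67 = 187/67

L = 187/67 = 2.7910 bits/symbol


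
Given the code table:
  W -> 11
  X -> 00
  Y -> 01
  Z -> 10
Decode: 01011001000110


Decoding:
01 -> Y
01 -> Y
10 -> Z
01 -> Y
00 -> X
01 -> Y
10 -> Z


Result: YYZYXYZ


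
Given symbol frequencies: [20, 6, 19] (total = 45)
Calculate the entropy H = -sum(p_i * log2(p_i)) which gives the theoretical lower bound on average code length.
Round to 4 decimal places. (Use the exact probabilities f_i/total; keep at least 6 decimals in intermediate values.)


Per-symbol terms -p_i * log2(p_i) with p_i = f_i/45:
  p = 20/45 = 0.444444: log2(p) = -1.169925, -p*log2(p) = 0.519967
  p = 6/45 = 0.133333: log2(p) = -2.906891, -p*log2(p) = 0.387585
  p = 19/45 = 0.422222: log2(p) = -1.243926, -p*log2(p) = 0.525213
H = 0.519967 + 0.387585 + 0.525213 = 1.432765

H = 1.4328 bits/symbol


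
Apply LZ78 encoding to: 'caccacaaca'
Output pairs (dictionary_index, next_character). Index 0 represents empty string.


LZ78 encoding steps:
Dictionary: {0: ''}
Step 1: w='' (idx 0), next='c' -> output (0, 'c'), add 'c' as idx 1
Step 2: w='' (idx 0), next='a' -> output (0, 'a'), add 'a' as idx 2
Step 3: w='c' (idx 1), next='c' -> output (1, 'c'), add 'cc' as idx 3
Step 4: w='a' (idx 2), next='c' -> output (2, 'c'), add 'ac' as idx 4
Step 5: w='a' (idx 2), next='a' -> output (2, 'a'), add 'aa' as idx 5
Step 6: w='c' (idx 1), next='a' -> output (1, 'a'), add 'ca' as idx 6


Encoded: [(0, 'c'), (0, 'a'), (1, 'c'), (2, 'c'), (2, 'a'), (1, 'a')]


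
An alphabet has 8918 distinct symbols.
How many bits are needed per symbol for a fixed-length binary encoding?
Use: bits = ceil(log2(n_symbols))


log2(8918) = 13.1225
Bracket: 2^13 = 8192 < 8918 <= 2^14 = 16384
So ceil(log2(8918)) = 14

bits = ceil(log2(8918)) = ceil(13.1225) = 14 bits


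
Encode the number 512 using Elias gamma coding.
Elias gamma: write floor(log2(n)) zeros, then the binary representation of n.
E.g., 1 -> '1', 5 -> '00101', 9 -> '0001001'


num_bits = floor(log2(512)) + 1 = 10
leading_zeros = num_bits - 1 = 9
binary(512) = 1000000000

Elias gamma(512) = '000000000' + '1000000000' = 0000000001000000000 (19 bits)


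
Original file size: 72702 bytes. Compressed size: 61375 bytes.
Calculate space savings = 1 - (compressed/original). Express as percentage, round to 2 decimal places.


ratio = compressed/original = 61375/72702 = 0.8442
savings = 1 - ratio = 1 - 0.8442 = 0.1558
as a percentage: 0.1558 * 100 = 15.58%

Space savings = 1 - 61375/72702 = 15.58%


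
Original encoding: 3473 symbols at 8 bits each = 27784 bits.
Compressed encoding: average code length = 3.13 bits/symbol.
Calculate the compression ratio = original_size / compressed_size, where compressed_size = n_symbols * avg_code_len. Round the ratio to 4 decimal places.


original_size = n_symbols * orig_bits = 3473 * 8 = 27784 bits
compressed_size = n_symbols * avg_code_len = 3473 * 3.13 = 10870.49 bits
ratio = original_size / compressed_size = 27784 / 10870.49 = 2.5559

Compression ratio = 2.5559


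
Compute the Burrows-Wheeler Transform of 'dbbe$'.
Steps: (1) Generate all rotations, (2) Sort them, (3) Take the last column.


Rotations (sorted):
  0: $dbbe -> last char: e
  1: bbe$d -> last char: d
  2: be$db -> last char: b
  3: dbbe$ -> last char: $
  4: e$dbb -> last char: b


BWT = edb$b


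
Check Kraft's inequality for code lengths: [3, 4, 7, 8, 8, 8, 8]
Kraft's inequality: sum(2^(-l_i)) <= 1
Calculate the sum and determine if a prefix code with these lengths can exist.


Sum = 2^(-3) + 2^(-4) + 2^(-7) + 2^(-8) + 2^(-8) + 2^(-8) + 2^(-8)
    = 0.125 + 0.0625 + 0.0078125 + 0.00390625 + 0.00390625 + 0.00390625 + 0.00390625
    = 54/256 = 0.2109375
Since 0.2109375 <= 1, Kraft's inequality IS satisfied.
A prefix code with these lengths CAN exist.

Kraft sum = 0.2109375. Satisfied.


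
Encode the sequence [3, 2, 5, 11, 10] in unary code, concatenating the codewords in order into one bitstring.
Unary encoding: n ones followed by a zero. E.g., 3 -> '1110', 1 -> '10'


Encode each number as n ones followed by a terminating 0:
  3 -> 1110 (4 bits)
  2 -> 110 (3 bits)
  5 -> 111110 (6 bits)
  11 -> 111111111110 (12 bits)
  10 -> 11111111110 (11 bits)
Total length = 4 + 3 + 6 + 12 + 11 = 36 bits.

Unary([3, 2, 5, 11, 10]) = 111011011111011111111111011111111110 (36 bits)


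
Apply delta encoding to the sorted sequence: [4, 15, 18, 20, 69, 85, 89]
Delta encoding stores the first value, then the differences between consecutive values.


First value: 4
Deltas:
  15 - 4 = 11
  18 - 15 = 3
  20 - 18 = 2
  69 - 20 = 49
  85 - 69 = 16
  89 - 85 = 4


Delta encoded: [4, 11, 3, 2, 49, 16, 4]


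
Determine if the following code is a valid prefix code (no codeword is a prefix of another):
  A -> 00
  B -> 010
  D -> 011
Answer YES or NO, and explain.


Checking each pair (does one codeword prefix another?):
  A='00' vs B='010': no prefix
  A='00' vs D='011': no prefix
  B='010' vs A='00': no prefix
  B='010' vs D='011': no prefix
  D='011' vs A='00': no prefix
  D='011' vs B='010': no prefix
No violation found over all pairs.

YES -- this is a valid prefix code. No codeword is a prefix of any other codeword.


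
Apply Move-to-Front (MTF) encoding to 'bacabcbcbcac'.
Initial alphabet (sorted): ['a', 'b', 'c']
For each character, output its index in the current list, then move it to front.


MTF encoding:
'b': index 1 in ['a', 'b', 'c'] -> ['b', 'a', 'c']
'a': index 1 in ['b', 'a', 'c'] -> ['a', 'b', 'c']
'c': index 2 in ['a', 'b', 'c'] -> ['c', 'a', 'b']
'a': index 1 in ['c', 'a', 'b'] -> ['a', 'c', 'b']
'b': index 2 in ['a', 'c', 'b'] -> ['b', 'a', 'c']
'c': index 2 in ['b', 'a', 'c'] -> ['c', 'b', 'a']
'b': index 1 in ['c', 'b', 'a'] -> ['b', 'c', 'a']
'c': index 1 in ['b', 'c', 'a'] -> ['c', 'b', 'a']
'b': index 1 in ['c', 'b', 'a'] -> ['b', 'c', 'a']
'c': index 1 in ['b', 'c', 'a'] -> ['c', 'b', 'a']
'a': index 2 in ['c', 'b', 'a'] -> ['a', 'c', 'b']
'c': index 1 in ['a', 'c', 'b'] -> ['c', 'a', 'b']


Output: [1, 1, 2, 1, 2, 2, 1, 1, 1, 1, 2, 1]


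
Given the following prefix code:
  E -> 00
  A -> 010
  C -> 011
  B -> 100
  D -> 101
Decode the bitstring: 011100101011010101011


Decoding step by step:
Bits 011 -> C
Bits 100 -> B
Bits 101 -> D
Bits 011 -> C
Bits 010 -> A
Bits 101 -> D
Bits 011 -> C


Decoded message: CBDCADC


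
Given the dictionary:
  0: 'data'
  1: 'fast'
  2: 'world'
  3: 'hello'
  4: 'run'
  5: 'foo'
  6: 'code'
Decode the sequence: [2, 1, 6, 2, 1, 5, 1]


Look up each index in the dictionary:
  2 -> 'world'
  1 -> 'fast'
  6 -> 'code'
  2 -> 'world'
  1 -> 'fast'
  5 -> 'foo'
  1 -> 'fast'

Decoded: "world fast code world fast foo fast"


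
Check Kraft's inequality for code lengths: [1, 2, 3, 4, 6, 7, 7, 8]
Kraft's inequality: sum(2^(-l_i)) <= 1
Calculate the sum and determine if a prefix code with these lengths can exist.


Sum = 2^(-1) + 2^(-2) + 2^(-3) + 2^(-4) + 2^(-6) + 2^(-7) + 2^(-7) + 2^(-8)
    = 0.5 + 0.25 + 0.125 + 0.0625 + 0.015625 + 0.0078125 + 0.0078125 + 0.00390625
    = 249/256 = 0.97265625
Since 0.97265625 <= 1, Kraft's inequality IS satisfied.
A prefix code with these lengths CAN exist.

Kraft sum = 0.97265625. Satisfied.


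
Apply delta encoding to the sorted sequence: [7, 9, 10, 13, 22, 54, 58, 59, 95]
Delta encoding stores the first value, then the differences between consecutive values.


First value: 7
Deltas:
  9 - 7 = 2
  10 - 9 = 1
  13 - 10 = 3
  22 - 13 = 9
  54 - 22 = 32
  58 - 54 = 4
  59 - 58 = 1
  95 - 59 = 36


Delta encoded: [7, 2, 1, 3, 9, 32, 4, 1, 36]


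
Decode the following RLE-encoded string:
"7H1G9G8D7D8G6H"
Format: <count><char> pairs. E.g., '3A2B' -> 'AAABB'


Expanding each <count><char> pair:
  7H -> 'HHHHHHH'
  1G -> 'G'
  9G -> 'GGGGGGGGG'
  8D -> 'DDDDDDDD'
  7D -> 'DDDDDDD'
  8G -> 'GGGGGGGG'
  6H -> 'HHHHHH'

Decoded = HHHHHHHGGGGGGGGGGDDDDDDDDDDDDDDDGGGGGGGGHHHHHH


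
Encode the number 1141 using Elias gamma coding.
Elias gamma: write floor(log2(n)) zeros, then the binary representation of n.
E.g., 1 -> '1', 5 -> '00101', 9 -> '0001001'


num_bits = floor(log2(1141)) + 1 = 11
leading_zeros = num_bits - 1 = 10
binary(1141) = 10001110101

Elias gamma(1141) = '0000000000' + '10001110101' = 000000000010001110101 (21 bits)
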